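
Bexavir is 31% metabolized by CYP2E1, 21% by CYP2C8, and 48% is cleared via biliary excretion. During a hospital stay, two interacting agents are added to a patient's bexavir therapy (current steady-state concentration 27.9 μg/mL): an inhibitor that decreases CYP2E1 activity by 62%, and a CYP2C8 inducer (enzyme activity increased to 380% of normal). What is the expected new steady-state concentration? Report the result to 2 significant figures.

20 μg/mL

CYP2E1: 0.31 × 0.38 = 0.1178
CYP2C8: 0.21 × 3.8 = 0.798
Other: 0.48 (unchanged)
Relative clearance = 0.1178 + 0.798 + 0.48 = 1.3958.
Steady-state concentration ∝ 1/CL: new value = 27.9 / 1.3958 = 20 μg/mL.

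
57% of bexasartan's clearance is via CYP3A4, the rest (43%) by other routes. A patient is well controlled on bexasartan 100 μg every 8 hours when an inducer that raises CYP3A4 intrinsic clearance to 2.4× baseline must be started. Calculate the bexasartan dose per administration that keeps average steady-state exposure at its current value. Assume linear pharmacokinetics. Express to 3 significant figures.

180 μg

CYP3A4: 0.57 × 2.4 = 1.368
Other: 0.43 (unchanged)
Relative clearance = 1.368 + 0.43 = 1.798.
To maintain the same steady-state level, dose must scale with clearance: new dose = 100 × 1.798 = 180 μg.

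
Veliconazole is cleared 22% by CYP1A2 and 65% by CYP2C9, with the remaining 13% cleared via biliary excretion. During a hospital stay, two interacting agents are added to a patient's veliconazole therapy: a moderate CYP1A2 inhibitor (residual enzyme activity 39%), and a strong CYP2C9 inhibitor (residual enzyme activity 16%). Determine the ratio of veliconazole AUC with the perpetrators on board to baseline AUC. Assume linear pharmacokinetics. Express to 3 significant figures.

CYP1A2: 0.22 × 0.39 = 0.0858
CYP2C9: 0.65 × 0.16 = 0.104
Other: 0.13 (unchanged)
CL_new/CL_old = 0.0858 + 0.104 + 0.13 = 0.3198.
AUC ∝ 1/CL: fold-change = 1 / 0.3198 = 3.13.

3.13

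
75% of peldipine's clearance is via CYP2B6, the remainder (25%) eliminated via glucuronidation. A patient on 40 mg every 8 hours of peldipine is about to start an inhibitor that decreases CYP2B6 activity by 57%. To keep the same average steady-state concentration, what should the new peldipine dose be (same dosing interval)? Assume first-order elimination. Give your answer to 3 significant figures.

CYP2B6: 0.75 × 0.43 = 0.3225
Other: 0.25 (unchanged)
New clearance relative to baseline: 0.3225 + 0.25 = 0.5725.
Exposure is unchanged when dose changes in proportion to clearance. New dose = 40 mg × 0.5725 = 22.9 mg.

22.9 mg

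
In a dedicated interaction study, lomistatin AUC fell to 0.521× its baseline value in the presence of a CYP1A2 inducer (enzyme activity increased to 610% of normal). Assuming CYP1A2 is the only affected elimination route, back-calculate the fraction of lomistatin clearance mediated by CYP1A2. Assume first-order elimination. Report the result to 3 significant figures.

Let fm be the CYP1A2 fraction. New clearance relative to baseline = fm × 6.1 + (1 − fm).
AUC ratio = 1 / (new CL fraction), so new CL fraction = 1 / 0.521 = 1.919.
fm × 6.1 + 1 − fm = 1.919  ⇒  fm × (6.1 − 1) = 0.9194  ⇒  fm = 0.180.

0.180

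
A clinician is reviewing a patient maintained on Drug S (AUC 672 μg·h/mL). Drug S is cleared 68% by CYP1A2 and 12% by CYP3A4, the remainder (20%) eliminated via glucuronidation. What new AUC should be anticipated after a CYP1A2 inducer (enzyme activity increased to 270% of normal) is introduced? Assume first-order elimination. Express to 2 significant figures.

The CYP1A2 pathway (68% of clearance) increases to 2.7× activity: 0.68 × 2.7 = 1.836.
CYP3A4 (12%) and the residual 20% are unaffected.
Relative clearance = 1.836 + 0.12 + 0.2 = 2.156.
With dosing unchanged, AUC scales as 1/CL: 672 / 2.156 = 3.1 × 10² μg·h/mL.

3.1 × 10² μg·h/mL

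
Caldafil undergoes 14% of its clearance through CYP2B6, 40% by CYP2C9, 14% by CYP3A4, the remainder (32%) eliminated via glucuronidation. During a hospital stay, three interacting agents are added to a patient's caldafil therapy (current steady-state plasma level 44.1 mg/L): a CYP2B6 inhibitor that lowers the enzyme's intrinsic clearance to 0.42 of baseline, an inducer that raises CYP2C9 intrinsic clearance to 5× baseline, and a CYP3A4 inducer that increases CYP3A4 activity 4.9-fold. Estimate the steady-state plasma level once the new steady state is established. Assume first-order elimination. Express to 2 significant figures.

The CYP2B6 pathway (14% of clearance) drops to 0.42× activity: 0.14 × 0.42 = 0.0588.
The CYP2C9 pathway (40% of clearance) rises to 5× activity: 0.4 × 5 = 2.
The CYP3A4 pathway (14% of clearance) rises to 4.9× activity: 0.14 × 4.9 = 0.686.
The remaining 32% of clearance is unaffected.
CL_new/CL_old = 0.0588 + 2 + 0.686 + 0.32 = 3.0648.
Dividing the baseline by the relative clearance: 44.1 / 3.0648 = 14 mg/L.

14 mg/L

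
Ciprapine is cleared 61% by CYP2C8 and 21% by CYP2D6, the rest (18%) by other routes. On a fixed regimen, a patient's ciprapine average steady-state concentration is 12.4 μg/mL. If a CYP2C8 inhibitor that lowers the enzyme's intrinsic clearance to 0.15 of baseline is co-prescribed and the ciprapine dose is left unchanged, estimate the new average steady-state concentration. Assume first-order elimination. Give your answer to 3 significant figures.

The CYP2C8 pathway (61% of clearance) drops to 0.15× activity: 0.61 × 0.15 = 0.0915.
CYP2D6 (21%) and the residual 18% are unaffected.
New clearance relative to baseline: 0.0915 + 0.21 + 0.18 = 0.4815.
Average steady-state concentration ∝ 1/CL, so new value = 12.4 / 0.4815 = 25.8 μg/mL.

25.8 μg/mL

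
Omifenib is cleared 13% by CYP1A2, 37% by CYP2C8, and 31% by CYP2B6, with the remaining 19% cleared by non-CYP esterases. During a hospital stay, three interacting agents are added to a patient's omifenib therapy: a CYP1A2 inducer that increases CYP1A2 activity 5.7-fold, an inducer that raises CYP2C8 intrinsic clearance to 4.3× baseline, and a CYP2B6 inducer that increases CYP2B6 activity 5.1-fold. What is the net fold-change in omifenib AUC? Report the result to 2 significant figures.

CYP1A2: 0.13 × 5.7 = 0.741
CYP2C8: 0.37 × 4.3 = 1.591
CYP2B6: 0.31 × 5.1 = 1.581
Other: 0.19 (unchanged)
New clearance relative to baseline: 0.741 + 1.591 + 1.581 + 0.19 = 4.103.
Because AUC varies inversely with clearance, the combined effect is 1 / 4.103 = 0.24.

0.24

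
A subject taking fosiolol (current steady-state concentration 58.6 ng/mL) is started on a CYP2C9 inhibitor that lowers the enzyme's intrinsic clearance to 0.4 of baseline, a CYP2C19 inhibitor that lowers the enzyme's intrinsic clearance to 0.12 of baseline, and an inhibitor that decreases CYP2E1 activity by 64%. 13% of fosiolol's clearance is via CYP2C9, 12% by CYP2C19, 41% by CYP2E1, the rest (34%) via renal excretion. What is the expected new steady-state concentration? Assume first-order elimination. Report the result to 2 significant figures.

The CYP2C9 pathway (13% of clearance) is reduced to 0.4× activity: 0.13 × 0.4 = 0.052.
The CYP2C19 pathway (12% of clearance) falls to 0.12× activity: 0.12 × 0.12 = 0.0144.
The CYP2E1 pathway (41% of clearance) is reduced to 0.36× activity: 0.41 × 0.36 = 0.1476.
The remaining 34% of clearance is unaffected.
CL_new/CL_old = 0.052 + 0.0144 + 0.1476 + 0.34 = 0.554.
Steady-state concentration ∝ 1/CL: new value = 58.6 / 0.554 = 1.1 × 10² ng/mL.

1.1 × 10² ng/mL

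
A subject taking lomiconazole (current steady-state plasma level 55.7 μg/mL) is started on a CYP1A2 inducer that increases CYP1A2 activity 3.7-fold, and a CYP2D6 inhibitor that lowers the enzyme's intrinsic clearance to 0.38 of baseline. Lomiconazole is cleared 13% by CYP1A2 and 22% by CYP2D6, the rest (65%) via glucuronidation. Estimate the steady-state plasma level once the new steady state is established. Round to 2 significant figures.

46 μg/mL

CYP1A2: 0.13 × 3.7 = 0.481
CYP2D6: 0.22 × 0.38 = 0.0836
Other: 0.65 (unchanged)
Relative clearance = 0.481 + 0.0836 + 0.65 = 1.2146.
New steady-state plasma level = 55.7 / 1.2146 = 46 μg/mL (concentration scales inversely with clearance).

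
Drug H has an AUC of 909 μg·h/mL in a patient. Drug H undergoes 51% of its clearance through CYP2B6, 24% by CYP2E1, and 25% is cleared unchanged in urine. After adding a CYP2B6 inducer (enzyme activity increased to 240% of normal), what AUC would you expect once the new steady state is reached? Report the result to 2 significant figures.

5.3 × 10² μg·h/mL

The CYP2B6 pathway (51% of clearance) is boosted to 2.4× activity: 0.51 × 2.4 = 1.224.
CYP2E1 (24%) and the residual 25% are unaffected.
New clearance relative to baseline: 1.224 + 0.24 + 0.25 = 1.714.
With dosing unchanged, AUC scales as 1/CL: 909 / 1.714 = 5.3 × 10² μg·h/mL.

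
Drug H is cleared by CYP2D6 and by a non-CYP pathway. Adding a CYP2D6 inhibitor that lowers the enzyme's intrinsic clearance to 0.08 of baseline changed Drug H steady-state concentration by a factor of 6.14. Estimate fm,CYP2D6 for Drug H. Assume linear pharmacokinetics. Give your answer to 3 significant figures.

0.910

Write x for the fraction cleared via CYP2D6. The observed steady-state concentration change means clearance fell to 1/6.14 = 0.1629 of baseline.
Setting x·0.08 + (1 − x) = 0.1629 and solving: x = (0.1629 − 1)/(0.08 − 1) = 0.910.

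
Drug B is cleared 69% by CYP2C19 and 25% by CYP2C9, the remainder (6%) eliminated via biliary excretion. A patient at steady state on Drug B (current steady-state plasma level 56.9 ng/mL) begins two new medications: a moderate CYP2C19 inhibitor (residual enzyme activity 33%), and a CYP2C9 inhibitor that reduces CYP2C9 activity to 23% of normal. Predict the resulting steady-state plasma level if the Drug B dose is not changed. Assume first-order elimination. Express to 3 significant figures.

The CYP2C19 pathway (69% of clearance) falls to 0.33× activity: 0.69 × 0.33 = 0.2277.
The CYP2C9 pathway (25% of clearance) drops to 0.23× activity: 0.25 × 0.23 = 0.0575.
The remaining 6% of clearance is unaffected.
New clearance relative to baseline: 0.2277 + 0.0575 + 0.06 = 0.3452.
Steady-state plasma level ∝ 1/CL: new value = 56.9 / 0.3452 = 165 ng/mL.

165 ng/mL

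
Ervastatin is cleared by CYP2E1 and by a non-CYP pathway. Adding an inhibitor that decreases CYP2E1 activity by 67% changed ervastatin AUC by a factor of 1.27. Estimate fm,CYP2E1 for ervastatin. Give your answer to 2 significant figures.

Let x = fm,CYP2E1. Because AUC ∝ 1/CL, relative clearance fell to 1/1.27 = 0.7874.
Setting x·0.33 + (1 − x) = 0.7874 and solving: x = (0.7874 − 1)/(0.33 − 1) = 0.32.

0.32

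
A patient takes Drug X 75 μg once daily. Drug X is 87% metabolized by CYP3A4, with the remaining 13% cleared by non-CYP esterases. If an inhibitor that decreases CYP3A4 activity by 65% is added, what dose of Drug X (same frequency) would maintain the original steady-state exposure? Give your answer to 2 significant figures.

The CYP3A4 pathway (87% of clearance) falls to 0.35× activity: 0.87 × 0.35 = 0.3045.
Non-CYP routes (13%) are unchanged.
CL_new/CL_old = 0.3045 + 0.13 = 0.4345.
Exposure is unchanged when dose changes in proportion to clearance. New dose = 75 μg × 0.4345 = 33 μg.

33 μg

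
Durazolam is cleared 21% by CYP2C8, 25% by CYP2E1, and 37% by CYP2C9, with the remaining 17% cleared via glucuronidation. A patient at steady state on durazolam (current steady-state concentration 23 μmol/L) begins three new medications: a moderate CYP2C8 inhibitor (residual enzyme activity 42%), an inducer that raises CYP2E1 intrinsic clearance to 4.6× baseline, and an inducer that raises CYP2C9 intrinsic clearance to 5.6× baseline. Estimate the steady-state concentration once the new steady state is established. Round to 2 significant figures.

CYP2C8: 0.21 × 0.42 = 0.0882
CYP2E1: 0.25 × 4.6 = 1.15
CYP2C9: 0.37 × 5.6 = 2.072
Other: 0.17 (unchanged)
CL_new/CL_old = 0.0882 + 1.15 + 2.072 + 0.17 = 3.4802.
Dividing the baseline by the relative clearance: 23 / 3.4802 = 6.6 μmol/L.

6.6 μmol/L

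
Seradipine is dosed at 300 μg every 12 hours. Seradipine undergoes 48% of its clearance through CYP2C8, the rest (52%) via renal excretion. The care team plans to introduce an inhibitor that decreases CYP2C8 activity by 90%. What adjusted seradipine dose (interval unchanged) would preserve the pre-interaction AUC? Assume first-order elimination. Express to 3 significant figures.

The CYP2C8 pathway (48% of clearance) drops to 0.1× activity: 0.48 × 0.1 = 0.048.
The remaining 52% of clearance is unaffected.
CL_new/CL_old = 0.048 + 0.52 = 0.568.
To maintain the same steady-state level, dose must scale with clearance: new dose = 300 × 0.568 = 170 μg.

170 μg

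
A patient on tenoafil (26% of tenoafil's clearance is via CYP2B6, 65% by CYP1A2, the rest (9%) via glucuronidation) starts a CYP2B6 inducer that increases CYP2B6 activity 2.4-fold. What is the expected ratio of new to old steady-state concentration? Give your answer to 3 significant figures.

0.733

The CYP2B6 pathway (26% of clearance) rises to 2.4× activity: 0.26 × 2.4 = 0.624.
CYP1A2 (65%) and the residual 9% are unaffected.
New clearance relative to baseline: 0.624 + 0.65 + 0.09 = 1.364.
Steady-state concentration ratio = CL_old/CL_new = 1 / 1.364 = 0.733.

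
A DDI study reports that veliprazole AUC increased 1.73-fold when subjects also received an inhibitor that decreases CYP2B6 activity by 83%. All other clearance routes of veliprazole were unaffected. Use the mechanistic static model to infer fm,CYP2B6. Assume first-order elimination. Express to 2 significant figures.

CL'/CL = 1 / 1.73 = 0.578
0.17·fm + (1 − fm) = 0.578
fm = (0.578 − 1) / (0.17 − 1) = 0.51

0.51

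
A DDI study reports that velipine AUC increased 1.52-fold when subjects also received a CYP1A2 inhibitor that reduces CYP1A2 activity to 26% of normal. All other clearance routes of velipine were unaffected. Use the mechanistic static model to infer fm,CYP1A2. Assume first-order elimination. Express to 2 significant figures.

CL'/CL = 1 / 1.52 = 0.6579
0.26·fm + (1 − fm) = 0.6579
fm = (0.6579 − 1) / (0.26 − 1) = 0.46

0.46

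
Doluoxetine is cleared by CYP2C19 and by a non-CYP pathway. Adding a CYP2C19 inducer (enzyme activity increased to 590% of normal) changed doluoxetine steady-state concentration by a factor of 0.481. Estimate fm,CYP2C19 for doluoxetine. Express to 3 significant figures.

Write x for the fraction cleared via CYP2C19. The observed steady-state concentration change means clearance rose to 1/0.481 = 2.079 of baseline.
Setting x·5.9 + (1 − x) = 2.079 and solving: x = (2.079 − 1)/(5.9 − 1) = 0.220.

0.220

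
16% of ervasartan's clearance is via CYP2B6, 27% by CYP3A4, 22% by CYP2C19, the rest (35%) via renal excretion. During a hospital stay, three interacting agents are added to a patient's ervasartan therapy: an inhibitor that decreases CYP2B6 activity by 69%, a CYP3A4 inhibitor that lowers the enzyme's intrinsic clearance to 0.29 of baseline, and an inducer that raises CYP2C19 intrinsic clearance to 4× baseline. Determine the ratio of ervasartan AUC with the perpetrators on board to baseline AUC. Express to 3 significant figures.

0.736

The CYP2B6 pathway (16% of clearance) is reduced to 0.31× activity: 0.16 × 0.31 = 0.0496.
The CYP3A4 pathway (27% of clearance) drops to 0.29× activity: 0.27 × 0.29 = 0.0783.
The CYP2C19 pathway (22% of clearance) rises to 4× activity: 0.22 × 4 = 0.88.
The remaining 35% of clearance is unaffected.
CL_new/CL_old = 0.0496 + 0.0783 + 0.88 + 0.35 = 1.3579.
Net AUC ratio = 1 / 1.3579 = 0.736.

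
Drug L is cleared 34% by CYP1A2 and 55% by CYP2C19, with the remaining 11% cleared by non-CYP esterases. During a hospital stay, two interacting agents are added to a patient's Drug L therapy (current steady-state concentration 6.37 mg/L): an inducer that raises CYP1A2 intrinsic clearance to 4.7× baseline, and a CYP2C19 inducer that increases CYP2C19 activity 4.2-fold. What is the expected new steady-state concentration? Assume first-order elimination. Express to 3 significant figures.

CYP1A2: 0.34 × 4.7 = 1.598
CYP2C19: 0.55 × 4.2 = 2.31
Other: 0.11 (unchanged)
Relative clearance = 1.598 + 2.31 + 0.11 = 4.018.
New steady-state concentration = 6.37 / 4.018 = 1.59 mg/L (concentration scales inversely with clearance).

1.59 mg/L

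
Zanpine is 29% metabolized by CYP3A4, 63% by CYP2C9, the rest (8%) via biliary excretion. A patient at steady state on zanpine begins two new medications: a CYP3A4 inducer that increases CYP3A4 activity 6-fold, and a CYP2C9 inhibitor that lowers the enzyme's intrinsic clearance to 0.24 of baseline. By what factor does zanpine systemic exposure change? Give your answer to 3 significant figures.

CYP3A4: 0.29 × 6 = 1.74
CYP2C9: 0.63 × 0.24 = 0.1512
Other: 0.08 (unchanged)
Relative clearance = 1.74 + 0.1512 + 0.08 = 1.9712.
Because systemic exposure varies inversely with clearance, the combined effect is 1 / 1.9712 = 0.507.

0.507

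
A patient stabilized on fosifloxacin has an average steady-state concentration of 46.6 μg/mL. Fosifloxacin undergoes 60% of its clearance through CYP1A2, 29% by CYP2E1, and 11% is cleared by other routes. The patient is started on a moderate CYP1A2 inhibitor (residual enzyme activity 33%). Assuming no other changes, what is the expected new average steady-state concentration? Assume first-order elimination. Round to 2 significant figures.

78 μg/mL

The CYP1A2 pathway (60% of clearance) drops to 0.33× activity: 0.6 × 0.33 = 0.198.
CYP2E1 (29%) and the residual 11% are unaffected.
New clearance relative to baseline: 0.198 + 0.29 + 0.11 = 0.598.
New average steady-state concentration = baseline ÷ relative clearance = 46.6 / 0.598 = 78 μg/mL.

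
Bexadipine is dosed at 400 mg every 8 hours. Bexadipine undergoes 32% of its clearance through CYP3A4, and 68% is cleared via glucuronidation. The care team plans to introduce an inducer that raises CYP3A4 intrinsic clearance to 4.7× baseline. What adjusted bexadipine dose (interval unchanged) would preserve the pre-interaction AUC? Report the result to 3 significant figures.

874 mg

The CYP3A4 pathway (32% of clearance) rises to 4.7× activity: 0.32 × 4.7 = 1.504.
Non-CYP routes (68%) are unchanged.
New clearance relative to baseline: 1.504 + 0.68 = 2.184.
To maintain the same steady-state level, dose must scale with clearance: new dose = 400 × 2.184 = 874 mg.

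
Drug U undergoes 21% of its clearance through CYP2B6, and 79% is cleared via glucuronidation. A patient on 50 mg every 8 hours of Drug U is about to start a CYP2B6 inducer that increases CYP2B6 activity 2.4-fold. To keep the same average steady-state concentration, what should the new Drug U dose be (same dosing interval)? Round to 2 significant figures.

The CYP2B6 pathway (21% of clearance) rises to 2.4× activity: 0.21 × 2.4 = 0.504.
Non-CYP routes (79%) are unchanged.
CL_new/CL_old = 0.504 + 0.79 = 1.294.
Exposure is unchanged when dose changes in proportion to clearance. New dose = 50 mg × 1.294 = 65 mg.

65 mg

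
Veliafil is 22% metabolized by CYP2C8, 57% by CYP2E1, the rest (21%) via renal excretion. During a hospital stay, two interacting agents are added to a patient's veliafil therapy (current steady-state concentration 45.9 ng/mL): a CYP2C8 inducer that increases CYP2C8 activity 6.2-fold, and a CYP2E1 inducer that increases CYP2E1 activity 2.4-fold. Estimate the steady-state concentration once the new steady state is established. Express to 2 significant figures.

16 ng/mL

The CYP2C8 pathway (22% of clearance) is boosted to 6.2× activity: 0.22 × 6.2 = 1.364.
The CYP2E1 pathway (57% of clearance) rises to 2.4× activity: 0.57 × 2.4 = 1.368.
The remaining 21% of clearance is unaffected.
Relative clearance = 1.364 + 1.368 + 0.21 = 2.942.
Dividing the baseline by the relative clearance: 45.9 / 2.942 = 16 ng/mL.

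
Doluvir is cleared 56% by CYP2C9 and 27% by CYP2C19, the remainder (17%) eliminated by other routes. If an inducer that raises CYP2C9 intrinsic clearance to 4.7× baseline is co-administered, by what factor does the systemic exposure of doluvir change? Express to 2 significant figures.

CYP2C9: 0.56 × 4.7 = 2.632
CYP2C19: 0.27 (unchanged)
Other: 0.17 (unchanged)
Relative clearance = 2.632 + 0.27 + 0.17 = 3.072.
Since systemic exposure ∝ 1/CL, the ratio is 1 / 3.072 = 0.33.

0.33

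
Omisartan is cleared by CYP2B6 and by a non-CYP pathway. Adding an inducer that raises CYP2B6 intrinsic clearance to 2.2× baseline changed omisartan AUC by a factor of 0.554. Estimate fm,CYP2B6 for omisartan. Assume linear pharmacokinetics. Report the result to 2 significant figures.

Call the CYP2B6 fraction fm. After the interaction, CL_new/CL_old = fm × 2.2 + (1 − fm).
AUC ratio = 1 / (new CL fraction), so new CL fraction = 1 / 0.554 = 1.805.
fm × 2.2 + 1 − fm = 1.805  ⇒  fm × (2.2 − 1) = 0.8051  ⇒  fm = 0.67.

0.67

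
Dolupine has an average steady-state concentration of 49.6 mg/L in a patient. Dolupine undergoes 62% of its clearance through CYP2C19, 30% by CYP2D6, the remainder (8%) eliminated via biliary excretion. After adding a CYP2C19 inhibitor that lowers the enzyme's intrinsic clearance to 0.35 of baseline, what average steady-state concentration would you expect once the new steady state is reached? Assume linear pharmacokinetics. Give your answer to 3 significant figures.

CYP2C19: 0.62 × 0.35 = 0.217
CYP2D6: 0.3 (unchanged)
Other: 0.08 (unchanged)
Relative clearance = 0.217 + 0.3 + 0.08 = 0.597.
Average steady-state concentration ∝ 1/CL, so new value = 49.6 / 0.597 = 83.1 mg/L.

83.1 mg/L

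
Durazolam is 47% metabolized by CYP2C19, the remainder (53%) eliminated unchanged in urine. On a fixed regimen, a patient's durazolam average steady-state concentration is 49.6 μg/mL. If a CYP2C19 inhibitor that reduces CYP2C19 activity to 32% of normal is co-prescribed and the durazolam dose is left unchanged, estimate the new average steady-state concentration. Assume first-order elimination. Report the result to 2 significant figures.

CYP2C19: 0.47 × 0.32 = 0.1504
Other: 0.53 (unchanged)
CL_new/CL_old = 0.1504 + 0.53 = 0.6804.
New average steady-state concentration = baseline ÷ relative clearance = 49.6 / 0.6804 = 73 μg/mL.

73 μg/mL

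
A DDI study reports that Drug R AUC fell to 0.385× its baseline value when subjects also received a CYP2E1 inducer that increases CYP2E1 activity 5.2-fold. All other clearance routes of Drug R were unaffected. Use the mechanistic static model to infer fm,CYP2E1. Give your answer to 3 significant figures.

CL'/CL = 1 / 0.385 = 2.597
5.2·fm + (1 − fm) = 2.597
fm = (2.597 − 1) / (5.2 − 1) = 0.380

0.380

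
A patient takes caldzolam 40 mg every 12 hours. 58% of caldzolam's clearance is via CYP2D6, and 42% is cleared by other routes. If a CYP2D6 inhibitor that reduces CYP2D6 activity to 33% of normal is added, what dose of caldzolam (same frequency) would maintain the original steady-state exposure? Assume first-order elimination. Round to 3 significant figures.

CYP2D6: 0.58 × 0.33 = 0.1914
Other: 0.42 (unchanged)
New clearance relative to baseline: 0.1914 + 0.42 = 0.6114.
Css,avg = (dose rate)/CL, so holding Css fixed requires dose ∝ CL: 40 × 0.6114 = 24.5 mg.

24.5 mg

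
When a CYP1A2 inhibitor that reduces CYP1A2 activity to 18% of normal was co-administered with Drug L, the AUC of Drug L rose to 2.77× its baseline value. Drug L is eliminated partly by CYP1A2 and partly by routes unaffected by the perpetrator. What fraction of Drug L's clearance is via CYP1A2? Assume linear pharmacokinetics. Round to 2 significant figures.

Let fm be the CYP1A2 fraction. New clearance relative to baseline = fm × 0.18 + (1 − fm).
AUC ratio = 1 / (new CL fraction), so new CL fraction = 1 / 2.77 = 0.361.
fm × 0.18 + 1 − fm = 0.361  ⇒  fm × (0.18 − 1) = −0.639  ⇒  fm = 0.78.

0.78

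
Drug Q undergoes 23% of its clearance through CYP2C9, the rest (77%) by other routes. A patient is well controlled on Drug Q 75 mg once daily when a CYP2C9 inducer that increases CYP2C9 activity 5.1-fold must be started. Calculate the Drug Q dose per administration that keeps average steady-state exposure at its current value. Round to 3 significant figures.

146 mg

The CYP2C9 pathway (23% of clearance) increases to 5.1× activity: 0.23 × 5.1 = 1.173.
The remaining 77% of clearance is unaffected.
CL_new/CL_old = 1.173 + 0.77 = 1.943.
To maintain the same steady-state level, dose must scale with clearance: new dose = 75 × 1.943 = 146 mg.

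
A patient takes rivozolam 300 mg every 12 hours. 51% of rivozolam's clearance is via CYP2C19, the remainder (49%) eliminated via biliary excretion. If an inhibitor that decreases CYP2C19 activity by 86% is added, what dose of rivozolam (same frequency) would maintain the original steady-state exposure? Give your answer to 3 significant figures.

168 mg

The CYP2C19 pathway (51% of clearance) drops to 0.14× activity: 0.51 × 0.14 = 0.0714.
Non-CYP routes (49%) are unchanged.
Relative clearance = 0.0714 + 0.49 = 0.5614.
Exposure is unchanged when dose changes in proportion to clearance. New dose = 300 mg × 0.5614 = 168 mg.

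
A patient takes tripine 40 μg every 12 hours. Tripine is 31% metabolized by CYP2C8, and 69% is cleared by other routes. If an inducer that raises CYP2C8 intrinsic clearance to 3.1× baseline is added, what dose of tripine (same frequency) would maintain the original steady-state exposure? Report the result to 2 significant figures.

66 μg

The CYP2C8 pathway (31% of clearance) is boosted to 3.1× activity: 0.31 × 3.1 = 0.961.
The remaining 69% of clearance is unaffected.
CL_new/CL_old = 0.961 + 0.69 = 1.651.
To maintain the same steady-state level, dose must scale with clearance: new dose = 40 × 1.651 = 66 μg.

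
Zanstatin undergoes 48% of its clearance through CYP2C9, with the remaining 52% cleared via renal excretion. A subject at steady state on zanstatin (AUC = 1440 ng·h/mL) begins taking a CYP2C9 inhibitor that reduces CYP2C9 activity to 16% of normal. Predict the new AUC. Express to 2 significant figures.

CYP2C9: 0.48 × 0.16 = 0.0768
Other: 0.52 (unchanged)
New clearance relative to baseline: 0.0768 + 0.52 = 0.5968.
New AUC = baseline ÷ relative clearance = 1440 / 0.5968 = 2.4 × 10³ ng·h/mL.

2.4 × 10³ ng·h/mL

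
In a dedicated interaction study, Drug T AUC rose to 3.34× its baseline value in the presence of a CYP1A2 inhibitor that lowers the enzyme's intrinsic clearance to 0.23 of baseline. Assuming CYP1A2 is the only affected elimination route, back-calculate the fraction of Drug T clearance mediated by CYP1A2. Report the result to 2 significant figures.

Call the CYP1A2 fraction fm. After the interaction, CL_new/CL_old = fm × 0.23 + (1 − fm).
AUC ratio = 1 / (new CL fraction), so new CL fraction = 1 / 3.34 = 0.2994.
fm × 0.23 + 1 − fm = 0.2994  ⇒  fm × (0.23 − 1) = −0.7006  ⇒  fm = 0.91.

0.91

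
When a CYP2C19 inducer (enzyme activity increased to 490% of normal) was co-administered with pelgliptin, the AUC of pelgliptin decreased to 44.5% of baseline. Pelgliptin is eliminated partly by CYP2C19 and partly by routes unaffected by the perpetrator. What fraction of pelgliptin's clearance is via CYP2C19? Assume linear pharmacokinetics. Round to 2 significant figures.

0.32

CL'/CL = 1 / 0.445 = 2.247
4.9·fm + (1 − fm) = 2.247
fm = (2.247 − 1) / (4.9 − 1) = 0.32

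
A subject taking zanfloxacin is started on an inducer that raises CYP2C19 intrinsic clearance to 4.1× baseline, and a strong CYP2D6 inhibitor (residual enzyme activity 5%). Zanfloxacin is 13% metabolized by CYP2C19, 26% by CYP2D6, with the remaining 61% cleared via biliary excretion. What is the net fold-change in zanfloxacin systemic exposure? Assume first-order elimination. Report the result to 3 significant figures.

The CYP2C19 pathway (13% of clearance) increases to 4.1× activity: 0.13 × 4.1 = 0.533.
The CYP2D6 pathway (26% of clearance) is reduced to 0.05× activity: 0.26 × 0.05 = 0.013.
Non-CYP routes (61%) are unchanged.
New clearance relative to baseline: 0.533 + 0.013 + 0.61 = 1.156.
Systemic exposure ∝ 1/CL: fold-change = 1 / 1.156 = 0.865.

0.865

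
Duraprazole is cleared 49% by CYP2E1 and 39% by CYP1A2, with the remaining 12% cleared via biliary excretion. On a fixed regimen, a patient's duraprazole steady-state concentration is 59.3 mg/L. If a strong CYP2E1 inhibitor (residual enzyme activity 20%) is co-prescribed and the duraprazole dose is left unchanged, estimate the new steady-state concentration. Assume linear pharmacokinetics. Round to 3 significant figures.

The CYP2E1 pathway (49% of clearance) is reduced to 0.2× activity: 0.49 × 0.2 = 0.098.
CYP1A2 (39%) and the residual 12% are unaffected.
Relative clearance = 0.098 + 0.39 + 0.12 = 0.608.
New steady-state concentration = baseline ÷ relative clearance = 59.3 / 0.608 = 97.5 mg/L.

97.5 mg/L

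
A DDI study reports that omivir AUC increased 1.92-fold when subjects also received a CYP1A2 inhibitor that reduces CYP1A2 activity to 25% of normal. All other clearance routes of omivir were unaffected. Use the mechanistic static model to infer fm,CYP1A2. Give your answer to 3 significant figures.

0.639

Call the CYP1A2 fraction fm. After the interaction, CL_new/CL_old = fm × 0.25 + (1 − fm).
AUC ratio = 1 / (new CL fraction), so new CL fraction = 1 / 1.92 = 0.5208.
fm × 0.25 + 1 − fm = 0.5208  ⇒  fm × (0.25 − 1) = −0.4792  ⇒  fm = 0.639.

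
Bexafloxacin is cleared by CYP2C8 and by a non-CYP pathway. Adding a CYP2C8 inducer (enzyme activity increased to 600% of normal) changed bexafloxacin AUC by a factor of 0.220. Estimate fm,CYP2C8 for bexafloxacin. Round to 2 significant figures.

0.71

CL'/CL = 1 / 0.220 = 4.545
6·fm + (1 − fm) = 4.545
fm = (4.545 − 1) / (6 − 1) = 0.71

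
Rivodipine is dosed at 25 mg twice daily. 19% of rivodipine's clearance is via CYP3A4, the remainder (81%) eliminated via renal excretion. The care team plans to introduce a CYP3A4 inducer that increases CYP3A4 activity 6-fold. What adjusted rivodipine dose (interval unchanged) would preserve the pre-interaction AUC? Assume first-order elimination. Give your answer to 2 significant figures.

49 mg

The CYP3A4 pathway (19% of clearance) rises to 6× activity: 0.19 × 6 = 1.14.
Non-CYP routes (81%) are unchanged.
Relative clearance = 1.14 + 0.81 = 1.95.
To maintain the same steady-state level, dose must scale with clearance: new dose = 25 × 1.95 = 49 mg.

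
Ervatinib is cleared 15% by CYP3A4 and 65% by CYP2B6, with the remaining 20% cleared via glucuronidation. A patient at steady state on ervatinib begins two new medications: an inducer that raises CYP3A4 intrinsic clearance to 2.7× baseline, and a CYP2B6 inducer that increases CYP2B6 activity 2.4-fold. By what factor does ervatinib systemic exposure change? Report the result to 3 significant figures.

CYP3A4: 0.15 × 2.7 = 0.405
CYP2B6: 0.65 × 2.4 = 1.56
Other: 0.2 (unchanged)
New clearance relative to baseline: 0.405 + 1.56 + 0.2 = 2.165.
Because systemic exposure varies inversely with clearance, the combined effect is 1 / 2.165 = 0.462.

0.462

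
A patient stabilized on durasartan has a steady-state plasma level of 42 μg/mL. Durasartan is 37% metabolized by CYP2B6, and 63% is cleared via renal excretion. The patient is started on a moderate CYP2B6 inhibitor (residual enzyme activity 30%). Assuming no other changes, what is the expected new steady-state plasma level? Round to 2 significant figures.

57 μg/mL

The CYP2B6 pathway (37% of clearance) is reduced to 0.3× activity: 0.37 × 0.3 = 0.111.
The remaining 63% of clearance is unaffected.
Relative clearance = 0.111 + 0.63 = 0.741.
With dosing unchanged, steady-state plasma level scales as 1/CL: 42 / 0.741 = 57 μg/mL.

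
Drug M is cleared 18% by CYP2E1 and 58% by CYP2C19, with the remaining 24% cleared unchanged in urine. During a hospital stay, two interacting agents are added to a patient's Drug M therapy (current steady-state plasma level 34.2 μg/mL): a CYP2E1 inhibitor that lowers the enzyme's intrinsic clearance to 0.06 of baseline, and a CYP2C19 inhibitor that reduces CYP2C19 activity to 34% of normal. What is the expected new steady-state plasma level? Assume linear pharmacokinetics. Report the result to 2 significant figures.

76 μg/mL

The CYP2E1 pathway (18% of clearance) drops to 0.06× activity: 0.18 × 0.06 = 0.0108.
The CYP2C19 pathway (58% of clearance) drops to 0.34× activity: 0.58 × 0.34 = 0.1972.
Non-CYP routes (24%) are unchanged.
CL_new/CL_old = 0.0108 + 0.1972 + 0.24 = 0.448.
Steady-state plasma level ∝ 1/CL: new value = 34.2 / 0.448 = 76 μg/mL.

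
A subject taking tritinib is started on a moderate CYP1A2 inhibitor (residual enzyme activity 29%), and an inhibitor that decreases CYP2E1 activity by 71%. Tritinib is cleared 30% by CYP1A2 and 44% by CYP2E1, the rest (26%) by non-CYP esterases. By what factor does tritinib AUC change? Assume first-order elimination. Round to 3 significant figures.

CYP1A2: 0.3 × 0.29 = 0.087
CYP2E1: 0.44 × 0.29 = 0.1276
Other: 0.26 (unchanged)
Relative clearance = 0.087 + 0.1276 + 0.26 = 0.4746.
Because AUC varies inversely with clearance, the combined effect is 1 / 0.4746 = 2.11.

2.11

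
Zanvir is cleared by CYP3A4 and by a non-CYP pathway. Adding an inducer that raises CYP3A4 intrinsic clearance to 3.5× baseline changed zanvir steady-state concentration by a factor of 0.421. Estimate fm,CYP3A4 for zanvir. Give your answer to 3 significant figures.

Write x for the fraction cleared via CYP3A4. The observed steady-state concentration change means clearance rose to 1/0.421 = 2.375 of baseline.
Only the CYP3A4 route changed, so 2.375 = x·3.5 + (1 − x), giving x = 0.550.

0.550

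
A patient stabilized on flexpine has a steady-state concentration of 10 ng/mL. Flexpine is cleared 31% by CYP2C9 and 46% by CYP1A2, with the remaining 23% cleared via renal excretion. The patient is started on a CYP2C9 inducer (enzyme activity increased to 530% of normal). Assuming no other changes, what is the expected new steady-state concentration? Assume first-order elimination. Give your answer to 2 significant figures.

4.3 ng/mL

The CYP2C9 pathway (31% of clearance) is boosted to 5.3× activity: 0.31 × 5.3 = 1.643.
CYP1A2 (46%) and the residual 23% are unaffected.
Relative clearance = 1.643 + 0.46 + 0.23 = 2.333.
Steady-state concentration ∝ 1/CL, so new value = 10 / 2.333 = 4.3 ng/mL.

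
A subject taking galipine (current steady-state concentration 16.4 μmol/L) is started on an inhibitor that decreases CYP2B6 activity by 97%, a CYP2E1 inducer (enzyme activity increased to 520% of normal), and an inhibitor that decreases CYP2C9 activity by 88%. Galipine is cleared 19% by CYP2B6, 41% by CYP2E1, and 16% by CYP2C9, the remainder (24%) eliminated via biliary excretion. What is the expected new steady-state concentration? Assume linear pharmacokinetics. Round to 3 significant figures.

6.84 μmol/L

The CYP2B6 pathway (19% of clearance) falls to 0.03× activity: 0.19 × 0.03 = 0.0057.
The CYP2E1 pathway (41% of clearance) increases to 5.2× activity: 0.41 × 5.2 = 2.132.
The CYP2C9 pathway (16% of clearance) is reduced to 0.12× activity: 0.16 × 0.12 = 0.0192.
The remaining 24% of clearance is unaffected.
Relative clearance = 0.0057 + 2.132 + 0.0192 + 0.24 = 2.3969.
Dividing the baseline by the relative clearance: 16.4 / 2.3969 = 6.84 μmol/L.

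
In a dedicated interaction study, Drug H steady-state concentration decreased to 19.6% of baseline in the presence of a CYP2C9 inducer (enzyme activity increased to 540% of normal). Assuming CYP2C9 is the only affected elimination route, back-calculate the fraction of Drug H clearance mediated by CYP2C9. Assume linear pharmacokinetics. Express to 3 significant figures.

0.932

Let fm be the CYP2C9 fraction. New clearance relative to baseline = fm × 5.4 + (1 − fm).
Steady-state concentration ratio = 1 / (new CL fraction), so new CL fraction = 1 / 0.196 = 5.102.
fm × 5.4 + 1 − fm = 5.102  ⇒  fm × (5.4 − 1) = 4.102  ⇒  fm = 0.932.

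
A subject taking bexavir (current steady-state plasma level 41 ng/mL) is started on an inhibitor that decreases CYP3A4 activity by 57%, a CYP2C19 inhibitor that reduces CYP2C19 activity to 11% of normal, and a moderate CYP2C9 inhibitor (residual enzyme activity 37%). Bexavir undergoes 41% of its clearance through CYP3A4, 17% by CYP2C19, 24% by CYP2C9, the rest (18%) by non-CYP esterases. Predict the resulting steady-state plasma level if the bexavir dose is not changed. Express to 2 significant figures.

The CYP3A4 pathway (41% of clearance) drops to 0.43× activity: 0.41 × 0.43 = 0.1763.
The CYP2C19 pathway (17% of clearance) falls to 0.11× activity: 0.17 × 0.11 = 0.0187.
The CYP2C9 pathway (24% of clearance) falls to 0.37× activity: 0.24 × 0.37 = 0.0888.
Non-CYP routes (18%) are unchanged.
Relative clearance = 0.1763 + 0.0187 + 0.0888 + 0.18 = 0.4638.
Steady-state plasma level ∝ 1/CL: new value = 41 / 0.4638 = 88 ng/mL.

88 ng/mL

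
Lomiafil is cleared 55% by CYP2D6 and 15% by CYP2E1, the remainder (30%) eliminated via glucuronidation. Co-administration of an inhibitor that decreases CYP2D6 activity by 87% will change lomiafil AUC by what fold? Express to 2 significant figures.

1.9

The CYP2D6 pathway (55% of clearance) is reduced to 0.13× activity: 0.55 × 0.13 = 0.0715.
CYP2E1 (15%) and the residual 30% are unaffected.
Relative clearance = 0.0715 + 0.15 + 0.3 = 0.5215.
AUC is inversely proportional to clearance, so the fold-change is 1 / 0.5215 = 1.9.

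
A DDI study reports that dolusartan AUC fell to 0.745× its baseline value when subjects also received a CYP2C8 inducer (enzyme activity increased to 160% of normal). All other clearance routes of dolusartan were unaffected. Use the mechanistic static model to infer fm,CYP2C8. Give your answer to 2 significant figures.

Call the CYP2C8 fraction fm. After the interaction, CL_new/CL_old = fm × 1.6 + (1 − fm).
AUC ratio = 1 / (new CL fraction), so new CL fraction = 1 / 0.745 = 1.342.
fm × 1.6 + 1 − fm = 1.342  ⇒  fm × (1.6 − 1) = 0.3423  ⇒  fm = 0.57.

0.57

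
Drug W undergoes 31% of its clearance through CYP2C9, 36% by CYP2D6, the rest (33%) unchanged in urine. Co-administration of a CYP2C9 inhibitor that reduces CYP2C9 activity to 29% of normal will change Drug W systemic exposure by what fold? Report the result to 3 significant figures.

The CYP2C9 pathway (31% of clearance) drops to 0.29× activity: 0.31 × 0.29 = 0.0899.
CYP2D6 (36%) and the residual 33% are unaffected.
Relative clearance = 0.0899 + 0.36 + 0.33 = 0.7799.
Systemic exposure ratio = CL_old/CL_new = 1 / 0.7799 = 1.28.

1.28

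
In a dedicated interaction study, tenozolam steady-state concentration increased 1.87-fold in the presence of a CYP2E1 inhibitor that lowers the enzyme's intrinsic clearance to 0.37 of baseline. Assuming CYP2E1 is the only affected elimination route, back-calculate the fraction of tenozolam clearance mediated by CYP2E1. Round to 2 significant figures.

0.74

CL'/CL = 1 / 1.87 = 0.5348
0.37·fm + (1 − fm) = 0.5348
fm = (0.5348 − 1) / (0.37 − 1) = 0.74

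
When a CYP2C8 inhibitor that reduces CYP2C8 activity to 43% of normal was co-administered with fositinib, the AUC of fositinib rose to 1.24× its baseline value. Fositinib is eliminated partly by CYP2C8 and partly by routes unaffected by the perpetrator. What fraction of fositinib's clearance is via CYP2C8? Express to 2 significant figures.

Let x = fm,CYP2C8. Because AUC ∝ 1/CL, relative clearance fell to 1/1.24 = 0.8065.
Setting x·0.43 + (1 − x) = 0.8065 and solving: x = (0.8065 − 1)/(0.43 − 1) = 0.34.

0.34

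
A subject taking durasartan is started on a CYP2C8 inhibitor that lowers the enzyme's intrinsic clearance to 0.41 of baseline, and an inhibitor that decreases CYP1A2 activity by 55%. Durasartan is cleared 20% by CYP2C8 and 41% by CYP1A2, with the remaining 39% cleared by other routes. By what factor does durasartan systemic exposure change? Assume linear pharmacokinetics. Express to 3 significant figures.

The CYP2C8 pathway (20% of clearance) falls to 0.41× activity: 0.2 × 0.41 = 0.082.
The CYP1A2 pathway (41% of clearance) drops to 0.45× activity: 0.41 × 0.45 = 0.1845.
The remaining 39% of clearance is unaffected.
CL_new/CL_old = 0.082 + 0.1845 + 0.39 = 0.6565.
Systemic exposure ∝ 1/CL: fold-change = 1 / 0.6565 = 1.52.

1.52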